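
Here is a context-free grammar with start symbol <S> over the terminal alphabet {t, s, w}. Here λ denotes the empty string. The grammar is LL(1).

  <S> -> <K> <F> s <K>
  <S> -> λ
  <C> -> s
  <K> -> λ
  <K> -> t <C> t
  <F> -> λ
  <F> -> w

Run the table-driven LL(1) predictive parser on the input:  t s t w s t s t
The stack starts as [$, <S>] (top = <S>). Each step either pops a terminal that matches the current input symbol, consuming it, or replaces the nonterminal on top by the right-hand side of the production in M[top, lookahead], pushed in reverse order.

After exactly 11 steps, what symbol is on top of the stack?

<C>

step 1: stack=$ <S>  input=t s t w s t s t $  — expand <S> -> <K> <F> s <K>
step 2: stack=$ <K> s <F> <K>  input=t s t w s t s t $  — expand <K> -> t <C> t
step 3: stack=$ <K> s <F> t <C> t  input=t s t w s t s t $  — match t
step 4: stack=$ <K> s <F> t <C>  input=s t w s t s t $  — expand <C> -> s
step 5: stack=$ <K> s <F> t s  input=s t w s t s t $  — match s
step 6: stack=$ <K> s <F> t  input=t w s t s t $  — match t
step 7: stack=$ <K> s <F>  input=w s t s t $  — expand <F> -> w
step 8: stack=$ <K> s w  input=w s t s t $  — match w
step 9: stack=$ <K> s  input=s t s t $  — match s
step 10: stack=$ <K>  input=t s t $  — expand <K> -> t <C> t
step 11: stack=$ t <C> t  input=t s t $  — match t
Stack after step 11: $ t <C> (top = <C>).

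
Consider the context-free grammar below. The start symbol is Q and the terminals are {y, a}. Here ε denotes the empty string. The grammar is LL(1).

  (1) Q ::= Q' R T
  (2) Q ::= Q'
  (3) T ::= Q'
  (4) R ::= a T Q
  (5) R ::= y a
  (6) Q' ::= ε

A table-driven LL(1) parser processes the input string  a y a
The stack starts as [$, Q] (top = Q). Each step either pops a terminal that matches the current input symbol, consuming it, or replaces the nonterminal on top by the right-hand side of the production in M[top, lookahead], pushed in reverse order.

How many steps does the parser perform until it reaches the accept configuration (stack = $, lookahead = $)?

15

step 1: stack=$ Q  input=a y a $  — expand Q ::= Q' R T
step 2: stack=$ T R Q'  input=a y a $  — expand Q' ::= ε
step 3: stack=$ T R  input=a y a $  — expand R ::= a T Q
step 4: stack=$ T Q T a  input=a y a $  — match a
step 5: stack=$ T Q T  input=y a $  — expand T ::= Q'
step 6: stack=$ T Q Q'  input=y a $  — expand Q' ::= ε
step 7: stack=$ T Q  input=y a $  — expand Q ::= Q' R T
step 8: stack=$ T T R Q'  input=y a $  — expand Q' ::= ε
step 9: stack=$ T T R  input=y a $  — expand R ::= y a
step 10: stack=$ T T a y  input=y a $  — match y
step 11: stack=$ T T a  input=a $  — match a
step 12: stack=$ T T  input=$  — expand T ::= Q'
step 13: stack=$ T Q'  input=$  — expand Q' ::= ε
step 14: stack=$ T  input=$  — expand T ::= Q'
step 15: stack=$ Q'  input=$  — expand Q' ::= ε
Accept reached after 15 steps.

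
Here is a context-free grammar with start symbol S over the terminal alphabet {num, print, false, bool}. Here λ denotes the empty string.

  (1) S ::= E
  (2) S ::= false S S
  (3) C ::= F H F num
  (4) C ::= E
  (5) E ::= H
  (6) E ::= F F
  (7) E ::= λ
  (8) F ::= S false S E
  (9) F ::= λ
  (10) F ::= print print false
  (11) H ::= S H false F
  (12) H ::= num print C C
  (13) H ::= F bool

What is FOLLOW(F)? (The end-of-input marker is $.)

FIRST(S) = {λ, bool, false, num, print}  (via E)
FIRST(F) = {λ, bool, false, num, print}  (via S false S E)
FIRST(H) = {bool, false, num, print}  (via S H false F, F bool)
FIRST(E) = {λ, bool, false, num, print}  (via H, F F)
FIRST(C) = {λ, bool, false, num, print}  (via F H F num, E)
FOLLOW(S) includes $ since S is the start symbol.
FOLLOW(S): in S::=false S S (occurrence 1), S is followed by S with FIRST {λ, bool, false, num, print}; in S::=false S S (occurrence 1), the suffix after S is nullable (adds nothing new); in S::=false S S (occurrence 2), the suffix after S is empty (adds nothing new); in F::=S false S E (occurrence 1), S is followed by false S E with FIRST {false}; in F::=S false S E (occurrence 2), S is followed by E with FIRST {λ, bool, false, num, print}; in F::=S false S E (occurrence 2), the suffix after S is nullable, so FOLLOW(S) ⊇ FOLLOW(F) = {$, bool, false, num, print}; in H::=S H false F, S is followed by H false F with FIRST {bool, false, num, print}. Thus FOLLOW(S) = {$, bool, false, num, print}.
FOLLOW(C): in H::=num print C C (occurrence 1), C is followed by C with FIRST {λ, bool, false, num, print}; in H::=num print C C (occurrence 1), the suffix after C is nullable, so FOLLOW(C) ⊇ FOLLOW(H) = {$, bool, false, num, print}; in H::=num print C C (occurrence 2), the suffix after C is empty, so FOLLOW(C) ⊇ FOLLOW(H) = {$, bool, false, num, print}. Thus FOLLOW(C) = {$, bool, false, num, print}.
FOLLOW(E): in S::=E, the suffix after E is empty, so FOLLOW(E) ⊇ FOLLOW(S) = {$, bool, false, num, print}; in C::=E, the suffix after E is empty, so FOLLOW(E) ⊇ FOLLOW(C) = {$, bool, false, num, print}; in F::=S false S E, the suffix after E is empty, so FOLLOW(E) ⊇ FOLLOW(F) = {$, bool, false, num, print}. Thus FOLLOW(E) = {$, bool, false, num, print}.
FOLLOW(H): in C::=F H F num, H is followed by F num with FIRST {bool, false, num, print}; in E::=H, the suffix after H is empty, so FOLLOW(H) ⊇ FOLLOW(E) = {$, bool, false, num, print}; in H::=S H false F, H is followed by false F with FIRST {false}. Thus FOLLOW(H) = {$, bool, false, num, print}.
FOLLOW(F): in C::=F H F num (occurrence 1), F is followed by H F num with FIRST {bool, false, num, print}; in C::=F H F num (occurrence 2), F is followed by num with FIRST {num}; in E::=F F (occurrence 1), F is followed by F with FIRST {λ, bool, false, num, print}; in E::=F F (occurrence 1), the suffix after F is nullable, so FOLLOW(F) ⊇ FOLLOW(E) = {$, bool, false, num, print}; in E::=F F (occurrence 2), the suffix after F is empty, so FOLLOW(F) ⊇ FOLLOW(E) = {$, bool, false, num, print}; in H::=S H false F, the suffix after F is empty, so FOLLOW(F) ⊇ FOLLOW(H) = {$, bool, false, num, print}; in H::=F bool, F is followed by bool with FIRST {bool}. Thus FOLLOW(F) = {$, bool, false, num, print}.

{$, bool, false, num, print}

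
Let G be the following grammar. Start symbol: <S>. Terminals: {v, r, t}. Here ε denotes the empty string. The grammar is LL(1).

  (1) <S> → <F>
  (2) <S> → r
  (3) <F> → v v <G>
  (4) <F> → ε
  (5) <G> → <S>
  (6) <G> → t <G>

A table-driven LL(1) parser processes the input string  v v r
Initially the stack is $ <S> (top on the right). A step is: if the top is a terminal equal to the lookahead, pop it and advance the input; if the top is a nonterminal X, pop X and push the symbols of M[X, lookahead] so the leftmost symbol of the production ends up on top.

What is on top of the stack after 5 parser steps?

step 1: stack=$ <S>  input=v v r $  — expand <S> → <F>
step 2: stack=$ <F>  input=v v r $  — expand <F> → v v <G>
step 3: stack=$ <G> v v  input=v v r $  — match v
step 4: stack=$ <G> v  input=v r $  — match v
step 5: stack=$ <G>  input=r $  — expand <G> → <S>
Stack after step 5: $ <S> (top = <S>).

<S>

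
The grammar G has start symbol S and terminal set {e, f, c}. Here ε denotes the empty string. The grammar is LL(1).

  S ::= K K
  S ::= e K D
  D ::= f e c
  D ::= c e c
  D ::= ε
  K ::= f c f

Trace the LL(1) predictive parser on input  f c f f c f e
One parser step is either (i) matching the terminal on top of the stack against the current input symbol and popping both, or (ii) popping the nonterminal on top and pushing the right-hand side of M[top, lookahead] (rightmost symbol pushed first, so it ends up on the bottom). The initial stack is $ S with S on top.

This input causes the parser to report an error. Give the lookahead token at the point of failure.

step 1: stack=$ S  input=f c f f c f e $  — expand S ::= K K
step 2: stack=$ K K  input=f c f f c f e $  — expand K ::= f c f
step 3: stack=$ K f c f  input=f c f f c f e $  — match f
step 4: stack=$ K f c  input=c f f c f e $  — match c
step 5: stack=$ K f  input=f f c f e $  — match f
step 6: stack=$ K  input=f c f e $  — expand K ::= f c f
step 7: stack=$ f c f  input=f c f e $  — match f
step 8: stack=$ f c  input=c f e $  — match c
step 9: stack=$ f  input=f e $  — match f
step 10: stack=$  input=e $  — error: stack empty but input remains

e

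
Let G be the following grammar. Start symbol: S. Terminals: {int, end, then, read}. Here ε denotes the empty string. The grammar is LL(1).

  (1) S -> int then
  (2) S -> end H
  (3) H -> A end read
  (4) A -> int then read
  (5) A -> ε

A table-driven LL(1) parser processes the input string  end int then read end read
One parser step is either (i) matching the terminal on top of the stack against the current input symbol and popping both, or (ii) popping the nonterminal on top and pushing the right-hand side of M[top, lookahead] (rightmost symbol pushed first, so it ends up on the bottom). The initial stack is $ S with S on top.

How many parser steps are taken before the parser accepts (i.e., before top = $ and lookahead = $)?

     Stack                     Input                         Action
  1  $ S                       end int then read end read $  expand S -> end H
  2  $ H end                   end int then read end read $  match end
  3  $ H                       int then read end read $      expand H -> A end read
  4  $ read end A              int then read end read $      expand A -> int then read
  5  $ read end read then int  int then read end read $      match int
  6  $ read end read then      then read end read $          match then
  7  $ read end read           read end read $               match read
  8  $ read end                end read $                    match end
  9  $ read                    read $                        match read
Accept reached after 9 steps.

9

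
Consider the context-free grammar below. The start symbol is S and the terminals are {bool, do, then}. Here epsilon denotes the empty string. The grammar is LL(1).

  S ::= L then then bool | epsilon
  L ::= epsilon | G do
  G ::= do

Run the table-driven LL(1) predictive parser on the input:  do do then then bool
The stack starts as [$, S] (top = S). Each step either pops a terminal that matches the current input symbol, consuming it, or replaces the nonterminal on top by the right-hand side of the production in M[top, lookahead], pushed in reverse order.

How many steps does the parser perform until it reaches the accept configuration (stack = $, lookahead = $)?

8

     Stack                   Input                   Action
  1  $ S                     do do then then bool $  expand S ::= L then then bool
  2  $ bool then then L      do do then then bool $  expand L ::= G do
  3  $ bool then then do G   do do then then bool $  expand G ::= do
  4  $ bool then then do do  do do then then bool $  match do
  5  $ bool then then do     do then then bool $     match do
  6  $ bool then then        then then bool $        match then
  7  $ bool then             then bool $             match then
  8  $ bool                  bool $                  match bool
Accept reached after 8 steps.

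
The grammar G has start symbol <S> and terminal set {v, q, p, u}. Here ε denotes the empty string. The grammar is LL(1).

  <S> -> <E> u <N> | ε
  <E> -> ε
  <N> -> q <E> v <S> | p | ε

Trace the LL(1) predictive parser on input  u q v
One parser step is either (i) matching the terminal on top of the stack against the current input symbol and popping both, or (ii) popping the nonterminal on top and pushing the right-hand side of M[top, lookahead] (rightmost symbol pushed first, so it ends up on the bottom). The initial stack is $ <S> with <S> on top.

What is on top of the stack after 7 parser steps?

     Stack          Input    Action
  1  $ <S>          u q v $  expand <S> -> <E> u <N>
  2  $ <N> u <E>    u q v $  expand <E> -> ε
  3  $ <N> u        u q v $  match u
  4  $ <N>          q v $    expand <N> -> q <E> v <S>
  5  $ <S> v <E> q  q v $    match q
  6  $ <S> v <E>    v $      expand <E> -> ε
  7  $ <S> v        v $      match v
Stack after step 7: $ <S> (top = <S>).

<S>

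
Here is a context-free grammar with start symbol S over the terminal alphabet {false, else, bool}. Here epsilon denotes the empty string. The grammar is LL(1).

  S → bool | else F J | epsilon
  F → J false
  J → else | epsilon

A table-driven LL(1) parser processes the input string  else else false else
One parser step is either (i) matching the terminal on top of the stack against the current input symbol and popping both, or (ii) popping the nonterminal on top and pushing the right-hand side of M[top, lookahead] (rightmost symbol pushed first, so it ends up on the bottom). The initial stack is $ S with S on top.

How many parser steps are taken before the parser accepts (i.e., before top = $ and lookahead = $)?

8

     Stack           Input                   Action
  1  $ S             else else false else $  expand S → else F J
  2  $ J F else      else else false else $  match else
  3  $ J F           else false else $       expand F → J false
  4  $ J false J     else false else $       expand J → else
  5  $ J false else  else false else $       match else
  6  $ J false       false else $            match false
  7  $ J             else $                  expand J → else
  8  $ else          else $                  match else
Accept reached after 8 steps.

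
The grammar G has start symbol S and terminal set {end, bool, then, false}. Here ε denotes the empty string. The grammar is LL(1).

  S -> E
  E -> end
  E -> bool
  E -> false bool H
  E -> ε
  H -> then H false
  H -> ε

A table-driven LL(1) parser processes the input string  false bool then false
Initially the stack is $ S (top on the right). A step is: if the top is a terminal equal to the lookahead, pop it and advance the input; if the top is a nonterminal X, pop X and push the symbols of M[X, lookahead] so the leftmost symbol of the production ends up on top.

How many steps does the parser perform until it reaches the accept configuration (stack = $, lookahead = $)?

8

step 1: stack=$ S  input=false bool then false $  — expand S -> E
step 2: stack=$ E  input=false bool then false $  — expand E -> false bool H
step 3: stack=$ H bool false  input=false bool then false $  — match false
step 4: stack=$ H bool  input=bool then false $  — match bool
step 5: stack=$ H  input=then false $  — expand H -> then H false
step 6: stack=$ false H then  input=then false $  — match then
step 7: stack=$ false H  input=false $  — expand H -> ε
step 8: stack=$ false  input=false $  — match false
Accept reached after 8 steps.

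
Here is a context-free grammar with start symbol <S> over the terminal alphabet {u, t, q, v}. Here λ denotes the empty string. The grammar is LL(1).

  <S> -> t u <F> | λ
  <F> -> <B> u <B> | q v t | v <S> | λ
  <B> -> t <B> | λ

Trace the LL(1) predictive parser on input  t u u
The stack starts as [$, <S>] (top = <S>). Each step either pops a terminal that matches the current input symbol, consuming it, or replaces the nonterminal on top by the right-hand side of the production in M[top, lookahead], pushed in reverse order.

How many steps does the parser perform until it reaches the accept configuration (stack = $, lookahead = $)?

7

step 1: stack=$ <S>  input=t u u $  — expand <S> -> t u <F>
step 2: stack=$ <F> u t  input=t u u $  — match t
step 3: stack=$ <F> u  input=u u $  — match u
step 4: stack=$ <F>  input=u $  — expand <F> -> <B> u <B>
step 5: stack=$ <B> u <B>  input=u $  — expand <B> -> λ
step 6: stack=$ <B> u  input=u $  — match u
step 7: stack=$ <B>  input=$  — expand <B> -> λ
Accept reached after 7 steps.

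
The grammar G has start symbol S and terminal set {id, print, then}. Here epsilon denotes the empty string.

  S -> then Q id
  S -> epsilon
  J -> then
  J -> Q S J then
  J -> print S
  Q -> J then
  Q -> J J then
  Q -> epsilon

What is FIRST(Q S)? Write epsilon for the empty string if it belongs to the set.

FIRST(S) = {epsilon, then}
FIRST(J) = {print, then}  (via Q S J then)
FIRST(Q) = {epsilon, print, then}  (via J then, J J then)
FIRST(Q S): take FIRST of each symbol in turn, carrying on past any symbol whose FIRST contains epsilon; result {epsilon, print, then}.

{epsilon, print, then}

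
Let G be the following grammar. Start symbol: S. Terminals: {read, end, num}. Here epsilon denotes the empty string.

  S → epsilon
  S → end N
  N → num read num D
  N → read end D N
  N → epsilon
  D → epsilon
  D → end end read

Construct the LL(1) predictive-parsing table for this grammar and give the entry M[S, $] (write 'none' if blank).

FIRST(S) = {epsilon, end}
FIRST(N) = {epsilon, num, read}
FIRST(D) = {epsilon, end}
FOLLOW(S) includes $ since S is the start symbol.
FOLLOW(S): S appears on no right-hand side. Thus FOLLOW(S) = {$}.
For S → epsilon: FIRST(epsilon) = {epsilon}, so it goes in M[S, t] for t ∈ {}; since epsilon ∈ FIRST, also for every t ∈ FOLLOW(S) = {$}.
For S → end N: FIRST(end N) = {end}, so it goes in M[S, t] for t ∈ {end}.

S → epsilon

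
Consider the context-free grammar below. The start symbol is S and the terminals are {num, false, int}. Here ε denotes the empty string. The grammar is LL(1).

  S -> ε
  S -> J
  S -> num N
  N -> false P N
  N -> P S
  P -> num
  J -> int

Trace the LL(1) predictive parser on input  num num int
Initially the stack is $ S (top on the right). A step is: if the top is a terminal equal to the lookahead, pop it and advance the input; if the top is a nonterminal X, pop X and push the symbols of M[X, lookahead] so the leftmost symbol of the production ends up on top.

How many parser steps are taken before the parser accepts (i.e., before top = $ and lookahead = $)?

8

step 1: stack=$ S  input=num num int $  — expand S -> num N
step 2: stack=$ N num  input=num num int $  — match num
step 3: stack=$ N  input=num int $  — expand N -> P S
step 4: stack=$ S P  input=num int $  — expand P -> num
step 5: stack=$ S num  input=num int $  — match num
step 6: stack=$ S  input=int $  — expand S -> J
step 7: stack=$ J  input=int $  — expand J -> int
step 8: stack=$ int  input=int $  — match int
Accept reached after 8 steps.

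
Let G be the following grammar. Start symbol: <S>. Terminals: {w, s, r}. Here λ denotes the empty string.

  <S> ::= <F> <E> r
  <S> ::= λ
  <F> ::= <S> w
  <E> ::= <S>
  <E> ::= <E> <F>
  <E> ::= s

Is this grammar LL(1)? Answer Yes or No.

FIRST(<S>) = {λ, w}
FIRST(<F>) = {w}
FIRST(<E>) = {λ, s, w}
FOLLOW(<S>) = {$, r, w}
FOLLOW(<F>) = {r, s, w}
FOLLOW(<E>) = {r, w}
Cell M[<E>, s] receives both <E> ::= <E> <F> and <E> ::= s — the grammar is not LL(1).

No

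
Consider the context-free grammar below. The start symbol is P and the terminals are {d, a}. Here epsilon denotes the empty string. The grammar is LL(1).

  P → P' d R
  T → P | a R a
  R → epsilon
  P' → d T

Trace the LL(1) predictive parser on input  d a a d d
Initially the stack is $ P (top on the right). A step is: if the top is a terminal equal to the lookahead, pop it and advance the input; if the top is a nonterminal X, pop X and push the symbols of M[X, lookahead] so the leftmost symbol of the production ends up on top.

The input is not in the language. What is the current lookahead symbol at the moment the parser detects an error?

d

      Stack        Input        Action
   1  $ P          d a a d d $  expand P → P' d R
   2  $ R d P'     d a a d d $  expand P' → d T
   3  $ R d T d    d a a d d $  match d
   4  $ R d T      a a d d $    expand T → a R a
   5  $ R d a R a  a a d d $    match a
   6  $ R d a R    a d d $      expand R → epsilon
   7  $ R d a      a d d $      match a
   8  $ R d        d d $        match d
   9  $ R          d $          expand R → epsilon
  10  $            d $          error: stack empty but input remains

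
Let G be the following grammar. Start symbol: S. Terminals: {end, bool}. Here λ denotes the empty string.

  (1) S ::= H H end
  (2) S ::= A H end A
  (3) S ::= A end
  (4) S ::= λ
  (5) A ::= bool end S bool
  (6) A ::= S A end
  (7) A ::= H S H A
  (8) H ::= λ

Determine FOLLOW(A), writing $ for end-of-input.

{$, bool, end}

FIRST(H): from H::=λ we get {λ}. So FIRST(H) = {λ}.
FIRST(S): from S::=H H end we get {end}; from S::=A H end A we get {bool, end}; from S::=A end we get {bool, end}; from S::=λ we get {λ}. So FIRST(S) = {λ, bool, end}.
FIRST(A): from A::=bool end S bool we get {bool}; from A::=S A end we get {bool, end}; from A::=H S H A we get {bool, end}. So FIRST(A) = {bool, end}.
FOLLOW(S) includes $ since S is the start symbol.
FOLLOW(S): in A::=bool end S bool, S is followed by bool with FIRST {bool}; in A::=S A end, S is followed by A end with FIRST {bool, end}; in A::=H S H A, S is followed by H A with FIRST {bool, end}. Thus FOLLOW(S) = {$, bool, end}.
FOLLOW(A): in S::=A H end A (occurrence 1), A is followed by H end A with FIRST {end}; in S::=A H end A (occurrence 2), the suffix after A is empty, so FOLLOW(A) ⊇ FOLLOW(S) = {$, bool, end}; in S::=A end, A is followed by end with FIRST {end}; in A::=S A end, A is followed by end with FIRST {end}; in A::=H S H A, the suffix after A is empty (adds nothing new). Thus FOLLOW(A) = {$, bool, end}.
FOLLOW(H): in S::=H H end (occurrence 1), H is followed by H end with FIRST {end}; in S::=H H end (occurrence 2), H is followed by end with FIRST {end}; in S::=A H end A, H is followed by end A with FIRST {end}; in A::=H S H A (occurrence 1), H is followed by S H A with FIRST {bool, end}; in A::=H S H A (occurrence 2), H is followed by A with FIRST {bool, end}. Thus FOLLOW(H) = {bool, end}.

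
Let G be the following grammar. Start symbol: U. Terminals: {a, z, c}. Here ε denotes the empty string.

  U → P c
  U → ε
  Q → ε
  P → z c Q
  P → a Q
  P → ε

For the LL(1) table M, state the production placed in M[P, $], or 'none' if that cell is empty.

none

FIRST(Q): from Q→ε we get {ε}. So FIRST(Q) = {ε}.
FIRST(P): from P→z c Q we get {z}; from P→a Q we get {a}; from P→ε we get {ε}. So FIRST(P) = {ε, a, z}.
FIRST(U): from U→P c we get {a, c, z}; from U→ε we get {ε}. So FIRST(U) = {ε, a, c, z}.
FOLLOW(U) includes $ since U is the start symbol.
FOLLOW(P): in U→P c, P is followed by c with FIRST {c}. Thus FOLLOW(P) = {c}.
For P → z c Q: FIRST(z c Q) = {z}, so it goes in M[P, t] for t ∈ {z}.
For P → a Q: FIRST(a Q) = {a}, so it goes in M[P, t] for t ∈ {a}.
For P → ε: FIRST(ε) = {ε}, so it goes in M[P, t] for t ∈ {}; since ε ∈ FIRST, also for every t ∈ FOLLOW(P) = {c}.
None of these place a production in M[P, $].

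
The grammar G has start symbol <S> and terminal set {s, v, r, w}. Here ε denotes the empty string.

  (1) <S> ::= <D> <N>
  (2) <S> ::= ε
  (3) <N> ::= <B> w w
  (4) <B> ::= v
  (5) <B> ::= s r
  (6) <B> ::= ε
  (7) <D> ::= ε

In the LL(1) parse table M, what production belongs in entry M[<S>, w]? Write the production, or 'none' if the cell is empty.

FIRST(<B>): from <B>::=v we get {v}; from <B>::=s r we get {s}; from <B>::=ε we get {ε}. So FIRST(<B>) = {ε, s, v}.
FIRST(<D>): from <D>::=ε we get {ε}. So FIRST(<D>) = {ε}.
FIRST(<N>): from <N>::=<B> w w we get {s, v, w}. So FIRST(<N>) = {s, v, w}.
FIRST(<S>): from <S>::=<D> <N> we get {s, v, w}; from <S>::=ε we get {ε}. So FIRST(<S>) = {ε, s, v, w}.
FOLLOW(<S>) includes $ since <S> is the start symbol.
FOLLOW(<S>): <S> appears on no right-hand side. Thus FOLLOW(<S>) = {$}.
For <S> ::= <D> <N>: FIRST(<D> <N>) = {s, v, w}, so it goes in M[<S>, t] for t ∈ {s, v, w}.
For <S> ::= ε: FIRST(ε) = {ε}, so it goes in M[<S>, t] for t ∈ {}; since ε ∈ FIRST, also for every t ∈ FOLLOW(<S>) = {$}.

<S> ::= <D> <N>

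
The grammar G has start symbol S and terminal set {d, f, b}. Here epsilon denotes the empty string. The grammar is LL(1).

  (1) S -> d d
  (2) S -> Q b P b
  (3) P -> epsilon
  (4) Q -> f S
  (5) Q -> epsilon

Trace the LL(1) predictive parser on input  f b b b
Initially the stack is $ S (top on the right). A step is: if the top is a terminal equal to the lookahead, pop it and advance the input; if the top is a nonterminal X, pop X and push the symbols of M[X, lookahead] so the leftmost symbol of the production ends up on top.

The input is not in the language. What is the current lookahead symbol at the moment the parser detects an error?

      Stack            Input      Action
   1  $ S              f b b b $  expand S -> Q b P b
   2  $ b P b Q        f b b b $  expand Q -> f S
   3  $ b P b S f      f b b b $  match f
   4  $ b P b S        b b b $    expand S -> Q b P b
   5  $ b P b b P b Q  b b b $    expand Q -> epsilon
   6  $ b P b b P b    b b b $    match b
   7  $ b P b b P      b b $      expand P -> epsilon
   8  $ b P b b        b b $      match b
   9  $ b P b          b $        match b
  10  $ b P            $          error: M[P, $] is empty

$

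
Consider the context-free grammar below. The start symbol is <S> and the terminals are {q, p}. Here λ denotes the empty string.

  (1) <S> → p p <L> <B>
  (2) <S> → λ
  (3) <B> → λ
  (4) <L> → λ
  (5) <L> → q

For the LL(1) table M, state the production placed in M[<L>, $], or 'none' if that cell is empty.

FIRST(<S>): from <S>→p p <L> <B> we get {p}; from <S>→λ we get {λ}. So FIRST(<S>) = {λ, p}.
FIRST(<B>): from <B>→λ we get {λ}. So FIRST(<B>) = {λ}.
FIRST(<L>): from <L>→λ we get {λ}; from <L>→q we get {q}. So FIRST(<L>) = {λ, q}.
FOLLOW(<S>) includes $ since <S> is the start symbol.
FOLLOW(<S>): <S> appears on no right-hand side. Thus FOLLOW(<S>) = {$}.
FOLLOW(<L>): in <S>→p p <L> <B>, <L> is followed by <B> with FIRST {λ}; in <S>→p p <L> <B>, the suffix after <L> is nullable, so FOLLOW(<L>) ⊇ FOLLOW(<S>) = {$}. Thus FOLLOW(<L>) = {$}.
For <L> → λ: FIRST(λ) = {λ}, so it goes in M[<L>, t] for t ∈ {}; since λ ∈ FIRST, also for every t ∈ FOLLOW(<L>) = {$}.
For <L> → q: FIRST(q) = {q}, so it goes in M[<L>, t] for t ∈ {q}.

<L> → λ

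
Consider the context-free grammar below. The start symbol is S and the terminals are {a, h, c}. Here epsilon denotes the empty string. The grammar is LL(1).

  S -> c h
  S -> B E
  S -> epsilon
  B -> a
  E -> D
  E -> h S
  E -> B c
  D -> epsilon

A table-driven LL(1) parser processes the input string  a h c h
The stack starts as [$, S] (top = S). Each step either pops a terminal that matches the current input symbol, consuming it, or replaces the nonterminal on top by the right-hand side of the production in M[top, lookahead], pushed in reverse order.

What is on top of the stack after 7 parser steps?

h

step 1: stack=$ S  input=a h c h $  — expand S -> B E
step 2: stack=$ E B  input=a h c h $  — expand B -> a
step 3: stack=$ E a  input=a h c h $  — match a
step 4: stack=$ E  input=h c h $  — expand E -> h S
step 5: stack=$ S h  input=h c h $  — match h
step 6: stack=$ S  input=c h $  — expand S -> c h
step 7: stack=$ h c  input=c h $  — match c
Stack after step 7: $ h (top = h).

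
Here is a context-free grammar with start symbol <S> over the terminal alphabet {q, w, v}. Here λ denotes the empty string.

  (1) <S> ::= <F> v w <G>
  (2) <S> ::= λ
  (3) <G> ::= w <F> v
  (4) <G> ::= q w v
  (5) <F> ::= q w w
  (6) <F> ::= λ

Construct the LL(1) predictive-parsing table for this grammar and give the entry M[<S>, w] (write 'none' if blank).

none

FIRST(<G>) = {q, w}
FIRST(<F>) = {λ, q}
FIRST(<S>) = {λ, q, v}  (via <F> v w <G>)
FOLLOW(<S>) includes $ since <S> is the start symbol.
FOLLOW(<S>): <S> appears on no right-hand side. Thus FOLLOW(<S>) = {$}.
For <S> ::= <F> v w <G>: FIRST(<F> v w <G>) = {q, v}, so it goes in M[<S>, t] for t ∈ {q, v}.
For <S> ::= λ: FIRST(λ) = {λ}, so it goes in M[<S>, t] for t ∈ {}; since λ ∈ FIRST, also for every t ∈ FOLLOW(<S>) = {$}.
None of these place a production in M[<S>, w].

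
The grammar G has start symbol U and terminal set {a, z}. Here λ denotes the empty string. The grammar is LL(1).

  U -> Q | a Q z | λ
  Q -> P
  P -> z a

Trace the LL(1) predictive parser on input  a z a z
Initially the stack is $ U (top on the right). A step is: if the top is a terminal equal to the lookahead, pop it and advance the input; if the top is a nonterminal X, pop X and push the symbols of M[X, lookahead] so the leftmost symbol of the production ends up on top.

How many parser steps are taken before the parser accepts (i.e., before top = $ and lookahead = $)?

7

     Stack    Input      Action
  1  $ U      a z a z $  expand U -> a Q z
  2  $ z Q a  a z a z $  match a
  3  $ z Q    z a z $    expand Q -> P
  4  $ z P    z a z $    expand P -> z a
  5  $ z a z  z a z $    match z
  6  $ z a    a z $      match a
  7  $ z      z $        match z
Accept reached after 7 steps.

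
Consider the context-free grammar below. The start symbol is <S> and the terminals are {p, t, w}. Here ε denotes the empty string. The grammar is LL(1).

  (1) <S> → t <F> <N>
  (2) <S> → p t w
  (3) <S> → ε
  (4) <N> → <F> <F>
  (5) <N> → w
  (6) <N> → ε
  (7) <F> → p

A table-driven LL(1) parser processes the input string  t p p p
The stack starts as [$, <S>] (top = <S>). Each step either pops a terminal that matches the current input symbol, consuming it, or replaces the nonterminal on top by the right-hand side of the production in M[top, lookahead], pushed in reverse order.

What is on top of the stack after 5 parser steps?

     Stack        Input      Action
  1  $ <S>        t p p p $  expand <S> → t <F> <N>
  2  $ <N> <F> t  t p p p $  match t
  3  $ <N> <F>    p p p $    expand <F> → p
  4  $ <N> p      p p p $    match p
  5  $ <N>        p p $      expand <N> → <F> <F>
Stack after step 5: $ <F> <F> (top = <F>).

<F>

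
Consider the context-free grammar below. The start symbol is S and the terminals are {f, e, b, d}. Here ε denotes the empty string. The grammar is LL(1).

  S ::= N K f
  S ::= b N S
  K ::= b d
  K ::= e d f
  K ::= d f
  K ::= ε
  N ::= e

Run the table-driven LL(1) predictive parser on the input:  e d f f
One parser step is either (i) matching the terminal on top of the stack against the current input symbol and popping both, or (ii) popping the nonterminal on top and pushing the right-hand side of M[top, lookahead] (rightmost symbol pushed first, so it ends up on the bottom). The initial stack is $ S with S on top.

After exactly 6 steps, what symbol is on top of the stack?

step 1: stack=$ S  input=e d f f $  — expand S ::= N K f
step 2: stack=$ f K N  input=e d f f $  — expand N ::= e
step 3: stack=$ f K e  input=e d f f $  — match e
step 4: stack=$ f K  input=d f f $  — expand K ::= d f
step 5: stack=$ f f d  input=d f f $  — match d
step 6: stack=$ f f  input=f f $  — match f
Stack after step 6: $ f (top = f).

f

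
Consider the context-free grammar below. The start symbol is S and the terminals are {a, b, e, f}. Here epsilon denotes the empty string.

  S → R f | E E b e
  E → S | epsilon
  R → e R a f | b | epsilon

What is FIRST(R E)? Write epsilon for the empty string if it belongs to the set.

FIRST(R) = {epsilon, b, e}
FIRST(S) = {b, e, f}  (via R f, E E b e)
FIRST(E) = {epsilon, b, e, f}  (via S)
FIRST(R E): take FIRST of each symbol in turn, carrying on past any symbol whose FIRST contains epsilon; result {epsilon, b, e, f}.

{epsilon, b, e, f}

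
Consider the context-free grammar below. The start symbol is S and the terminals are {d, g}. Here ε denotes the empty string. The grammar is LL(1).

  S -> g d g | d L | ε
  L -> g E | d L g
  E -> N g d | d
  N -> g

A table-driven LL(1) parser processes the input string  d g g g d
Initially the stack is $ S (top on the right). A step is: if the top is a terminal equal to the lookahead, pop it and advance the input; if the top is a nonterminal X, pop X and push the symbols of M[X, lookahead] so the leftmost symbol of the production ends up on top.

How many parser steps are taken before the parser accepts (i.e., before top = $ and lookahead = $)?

     Stack    Input        Action
  1  $ S      d g g g d $  expand S -> d L
  2  $ L d    d g g g d $  match d
  3  $ L      g g g d $    expand L -> g E
  4  $ E g    g g g d $    match g
  5  $ E      g g d $      expand E -> N g d
  6  $ d g N  g g d $      expand N -> g
  7  $ d g g  g g d $      match g
  8  $ d g    g d $        match g
  9  $ d      d $          match d
Accept reached after 9 steps.

9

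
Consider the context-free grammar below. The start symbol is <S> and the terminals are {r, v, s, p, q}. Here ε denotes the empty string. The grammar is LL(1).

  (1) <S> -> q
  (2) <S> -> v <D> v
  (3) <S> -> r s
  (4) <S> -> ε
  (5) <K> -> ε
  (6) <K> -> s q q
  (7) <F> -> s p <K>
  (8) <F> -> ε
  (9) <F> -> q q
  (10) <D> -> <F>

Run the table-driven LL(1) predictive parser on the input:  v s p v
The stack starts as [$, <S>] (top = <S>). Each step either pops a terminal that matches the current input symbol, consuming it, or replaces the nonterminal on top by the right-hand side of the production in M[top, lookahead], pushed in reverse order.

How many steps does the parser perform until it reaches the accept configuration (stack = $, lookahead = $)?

8

step 1: stack=$ <S>  input=v s p v $  — expand <S> -> v <D> v
step 2: stack=$ v <D> v  input=v s p v $  — match v
step 3: stack=$ v <D>  input=s p v $  — expand <D> -> <F>
step 4: stack=$ v <F>  input=s p v $  — expand <F> -> s p <K>
step 5: stack=$ v <K> p s  input=s p v $  — match s
step 6: stack=$ v <K> p  input=p v $  — match p
step 7: stack=$ v <K>  input=v $  — expand <K> -> ε
step 8: stack=$ v  input=v $  — match v
Accept reached after 8 steps.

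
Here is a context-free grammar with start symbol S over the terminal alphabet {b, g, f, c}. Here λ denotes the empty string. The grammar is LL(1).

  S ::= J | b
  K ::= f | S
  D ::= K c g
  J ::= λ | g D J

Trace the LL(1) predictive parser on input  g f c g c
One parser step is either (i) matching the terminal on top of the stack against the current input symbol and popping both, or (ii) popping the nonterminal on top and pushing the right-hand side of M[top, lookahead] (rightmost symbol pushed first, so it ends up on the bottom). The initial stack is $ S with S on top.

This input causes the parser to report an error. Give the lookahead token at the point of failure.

c

      Stack      Input        Action
   1  $ S        g f c g c $  expand S ::= J
   2  $ J        g f c g c $  expand J ::= g D J
   3  $ J D g    g f c g c $  match g
   4  $ J D      f c g c $    expand D ::= K c g
   5  $ J g c K  f c g c $    expand K ::= f
   6  $ J g c f  f c g c $    match f
   7  $ J g c    c g c $      match c
   8  $ J g      g c $        match g
   9  $ J        c $          expand J ::= λ
  10  $          c $          error: stack empty but input remains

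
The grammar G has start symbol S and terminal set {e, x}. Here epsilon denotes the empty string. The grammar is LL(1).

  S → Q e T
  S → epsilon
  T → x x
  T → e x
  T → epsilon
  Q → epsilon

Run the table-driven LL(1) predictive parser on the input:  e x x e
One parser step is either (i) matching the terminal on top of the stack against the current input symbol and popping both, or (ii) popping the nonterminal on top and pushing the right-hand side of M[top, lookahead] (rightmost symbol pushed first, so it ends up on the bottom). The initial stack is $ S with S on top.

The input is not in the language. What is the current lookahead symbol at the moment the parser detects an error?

step 1: stack=$ S  input=e x x e $  — expand S → Q e T
step 2: stack=$ T e Q  input=e x x e $  — expand Q → epsilon
step 3: stack=$ T e  input=e x x e $  — match e
step 4: stack=$ T  input=x x e $  — expand T → x x
step 5: stack=$ x x  input=x x e $  — match x
step 6: stack=$ x  input=x e $  — match x
step 7: stack=$  input=e $  — error: stack empty but input remains

e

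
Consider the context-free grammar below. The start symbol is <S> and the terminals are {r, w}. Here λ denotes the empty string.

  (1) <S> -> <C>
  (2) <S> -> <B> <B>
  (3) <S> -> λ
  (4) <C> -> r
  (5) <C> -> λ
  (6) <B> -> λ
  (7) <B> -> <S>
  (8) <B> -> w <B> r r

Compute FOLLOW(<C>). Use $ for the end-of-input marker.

{$, r, w}

FIRST(<C>) = {λ, r}
FIRST(<S>) = {λ, r, w}  (via <C>, <B> <B>)
FIRST(<B>) = {λ, r, w}  (via <S>)
FOLLOW(<S>) includes $ since <S> is the start symbol.
FOLLOW(<S>): in <B>-><S>, the suffix after <S> is empty, so FOLLOW(<S>) ⊇ FOLLOW(<B>) = {$, r, w}. Thus FOLLOW(<S>) = {$, r, w}.
FOLLOW(<C>): in <S>-><C>, the suffix after <C> is empty, so FOLLOW(<C>) ⊇ FOLLOW(<S>) = {$, r, w}. Thus FOLLOW(<C>) = {$, r, w}.
FOLLOW(<B>): in <S>-><B> <B> (occurrence 1), <B> is followed by <B> with FIRST {λ, r, w}; in <S>-><B> <B> (occurrence 1), the suffix after <B> is nullable, so FOLLOW(<B>) ⊇ FOLLOW(<S>) = {$, r, w}; in <S>-><B> <B> (occurrence 2), the suffix after <B> is empty, so FOLLOW(<B>) ⊇ FOLLOW(<S>) = {$, r, w}; in <B>->w <B> r r, <B> is followed by r r with FIRST {r}. Thus FOLLOW(<B>) = {$, r, w}.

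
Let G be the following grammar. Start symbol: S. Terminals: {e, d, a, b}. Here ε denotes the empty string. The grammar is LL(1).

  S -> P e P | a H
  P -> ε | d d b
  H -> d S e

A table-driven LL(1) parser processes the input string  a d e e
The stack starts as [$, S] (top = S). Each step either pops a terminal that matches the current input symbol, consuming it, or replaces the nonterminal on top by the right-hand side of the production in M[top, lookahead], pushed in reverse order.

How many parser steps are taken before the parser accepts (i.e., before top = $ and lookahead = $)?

9

     Stack      Input      Action
  1  $ S        a d e e $  expand S -> a H
  2  $ H a      a d e e $  match a
  3  $ H        d e e $    expand H -> d S e
  4  $ e S d    d e e $    match d
  5  $ e S      e e $      expand S -> P e P
  6  $ e P e P  e e $      expand P -> ε
  7  $ e P e    e e $      match e
  8  $ e P      e $        expand P -> ε
  9  $ e        e $        match e
Accept reached after 9 steps.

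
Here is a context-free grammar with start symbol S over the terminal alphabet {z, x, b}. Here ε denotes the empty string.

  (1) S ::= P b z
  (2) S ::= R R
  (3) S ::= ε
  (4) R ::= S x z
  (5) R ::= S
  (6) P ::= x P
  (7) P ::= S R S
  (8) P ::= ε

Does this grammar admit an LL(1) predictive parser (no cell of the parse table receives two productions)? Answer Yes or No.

No

FIRST(S) = {ε, b, x}
FIRST(R) = {ε, b, x}
FIRST(P) = {ε, b, x}
FOLLOW(S) = {$, b, x}
FOLLOW(R) = {$, b, x}
FOLLOW(P) = {b}
Cell M[P, b] receives both P ::= S R S and P ::= ε — the grammar is not LL(1).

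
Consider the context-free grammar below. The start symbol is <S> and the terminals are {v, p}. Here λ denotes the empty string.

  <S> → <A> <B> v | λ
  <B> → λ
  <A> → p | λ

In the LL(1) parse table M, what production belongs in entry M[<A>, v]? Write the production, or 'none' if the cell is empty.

<A> → λ

FIRST(<B>) = {λ}
FIRST(<A>) = {λ, p}
FIRST(<S>) = {λ, p, v}  (via <A> <B> v)
FOLLOW(<S>) includes $ since <S> is the start symbol.
FOLLOW(<A>): in <S>→<A> <B> v, <A> is followed by <B> v with FIRST {v}. Thus FOLLOW(<A>) = {v}.
For <A> → p: FIRST(p) = {p}, so it goes in M[<A>, t] for t ∈ {p}.
For <A> → λ: FIRST(λ) = {λ}, so it goes in M[<A>, t] for t ∈ {}; since λ ∈ FIRST, also for every t ∈ FOLLOW(<A>) = {v}.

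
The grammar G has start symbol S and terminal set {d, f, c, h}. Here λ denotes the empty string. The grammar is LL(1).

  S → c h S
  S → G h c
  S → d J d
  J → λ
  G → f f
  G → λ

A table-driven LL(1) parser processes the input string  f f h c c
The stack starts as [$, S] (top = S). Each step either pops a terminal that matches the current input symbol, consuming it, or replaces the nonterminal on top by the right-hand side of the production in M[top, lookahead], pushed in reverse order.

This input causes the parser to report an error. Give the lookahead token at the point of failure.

c

     Stack      Input        Action
  1  $ S        f f h c c $  expand S → G h c
  2  $ c h G    f f h c c $  expand G → f f
  3  $ c h f f  f f h c c $  match f
  4  $ c h f    f h c c $    match f
  5  $ c h      h c c $      match h
  6  $ c        c c $        match c
  7  $          c $          error: stack empty but input remains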